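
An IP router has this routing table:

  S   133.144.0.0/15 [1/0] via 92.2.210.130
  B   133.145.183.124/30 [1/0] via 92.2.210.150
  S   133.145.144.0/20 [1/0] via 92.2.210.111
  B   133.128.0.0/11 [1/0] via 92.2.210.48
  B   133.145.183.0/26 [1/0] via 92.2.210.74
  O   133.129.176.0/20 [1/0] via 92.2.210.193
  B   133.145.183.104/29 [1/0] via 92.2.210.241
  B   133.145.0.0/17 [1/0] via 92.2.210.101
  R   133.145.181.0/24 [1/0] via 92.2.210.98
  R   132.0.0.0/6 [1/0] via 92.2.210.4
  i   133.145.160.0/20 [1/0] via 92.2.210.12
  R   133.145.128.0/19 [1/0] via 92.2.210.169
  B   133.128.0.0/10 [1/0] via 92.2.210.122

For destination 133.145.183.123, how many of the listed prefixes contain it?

4

Prefixes containing 133.145.183.123:
  132.0.0.0/6 (132.0.0.0 - 135.255.255.255)
  133.128.0.0/10 (133.128.0.0 - 133.191.255.255)
  133.128.0.0/11 (133.128.0.0 - 133.159.255.255)
  133.144.0.0/15 (133.144.0.0 - 133.145.255.255)
Total matching entries: 4.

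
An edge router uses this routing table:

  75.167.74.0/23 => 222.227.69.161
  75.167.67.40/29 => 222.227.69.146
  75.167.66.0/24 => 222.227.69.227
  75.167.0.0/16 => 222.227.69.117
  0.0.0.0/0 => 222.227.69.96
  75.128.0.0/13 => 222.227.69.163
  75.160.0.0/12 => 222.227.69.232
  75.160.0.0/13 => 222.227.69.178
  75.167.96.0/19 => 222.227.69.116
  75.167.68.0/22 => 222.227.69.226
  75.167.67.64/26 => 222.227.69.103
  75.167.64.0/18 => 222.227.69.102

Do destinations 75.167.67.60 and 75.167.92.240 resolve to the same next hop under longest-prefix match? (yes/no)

yes

75.167.67.60: longest match 75.167.64.0/18 -> 222.227.69.102
75.167.92.240: longest match 75.167.64.0/18 -> 222.227.69.102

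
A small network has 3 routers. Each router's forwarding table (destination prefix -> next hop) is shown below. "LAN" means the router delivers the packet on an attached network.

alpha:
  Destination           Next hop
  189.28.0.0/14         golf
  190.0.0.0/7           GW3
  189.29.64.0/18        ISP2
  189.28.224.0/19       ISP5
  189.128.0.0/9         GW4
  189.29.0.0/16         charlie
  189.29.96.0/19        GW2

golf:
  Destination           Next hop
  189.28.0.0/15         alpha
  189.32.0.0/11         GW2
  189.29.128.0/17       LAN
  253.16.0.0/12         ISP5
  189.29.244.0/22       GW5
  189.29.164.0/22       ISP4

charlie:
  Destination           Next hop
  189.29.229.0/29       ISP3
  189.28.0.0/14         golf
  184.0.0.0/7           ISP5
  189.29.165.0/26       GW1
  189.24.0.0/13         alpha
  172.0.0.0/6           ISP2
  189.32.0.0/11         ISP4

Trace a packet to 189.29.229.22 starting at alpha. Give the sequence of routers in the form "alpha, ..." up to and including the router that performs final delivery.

alpha, charlie, golf

At alpha: longest match for 189.29.229.22 is 189.29.0.0/16 -> charlie
At charlie: longest match for 189.29.229.22 is 189.28.0.0/14 -> golf
At golf: longest match for 189.29.229.22 is 189.29.128.0/17 -> LAN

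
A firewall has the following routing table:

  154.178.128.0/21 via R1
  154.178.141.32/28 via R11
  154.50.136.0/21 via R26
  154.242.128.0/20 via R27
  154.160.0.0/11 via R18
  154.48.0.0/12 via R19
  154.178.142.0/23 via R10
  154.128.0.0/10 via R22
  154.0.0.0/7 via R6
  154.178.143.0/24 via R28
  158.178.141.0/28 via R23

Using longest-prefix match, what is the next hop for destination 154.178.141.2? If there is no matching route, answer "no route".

Routes whose prefix contains 154.178.141.2:
  154.0.0.0/7 (154.0.0.0 - 155.255.255.255) -> R6
  154.128.0.0/10 (154.128.0.0 - 154.191.255.255) -> R22
  154.160.0.0/11 (154.160.0.0 - 154.191.255.255) -> R18
More-specific entries that do NOT match:
  154.178.141.32/28 (154.178.141.32 - 154.178.141.47) does not contain 154.178.141.2
  158.178.141.0/28 (158.178.141.0 - 158.178.141.15) does not contain 154.178.141.2
  154.178.143.0/24 (154.178.143.0 - 154.178.143.255) does not contain 154.178.141.2
  154.178.142.0/23 (154.178.142.0 - 154.178.143.255) does not contain 154.178.141.2
  154.178.128.0/21 (154.178.128.0 - 154.178.135.255) does not contain 154.178.141.2
  154.50.136.0/21 (154.50.136.0 - 154.50.143.255) does not contain 154.178.141.2
  154.242.128.0/20 (154.242.128.0 - 154.242.143.255) does not contain 154.178.141.2
  154.48.0.0/12 (154.48.0.0 - 154.63.255.255) does not contain 154.178.141.2
Longest matching prefix is /11 -> next hop R18.

R18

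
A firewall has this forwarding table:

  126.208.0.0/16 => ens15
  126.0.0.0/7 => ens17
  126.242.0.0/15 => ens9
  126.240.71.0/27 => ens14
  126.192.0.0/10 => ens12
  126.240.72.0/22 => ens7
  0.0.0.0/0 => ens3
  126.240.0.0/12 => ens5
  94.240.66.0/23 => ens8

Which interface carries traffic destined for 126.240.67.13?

Routes whose prefix contains 126.240.67.13:
  0.0.0.0/0 (default, matches everything) -> ens3
  126.0.0.0/7 (126.0.0.0 - 127.255.255.255) -> ens17
  126.192.0.0/10 (126.192.0.0 - 126.255.255.255) -> ens12
  126.240.0.0/12 (126.240.0.0 - 126.255.255.255) -> ens5
More-specific entries that do NOT match:
  126.240.71.0/27 (126.240.71.0 - 126.240.71.31) does not contain 126.240.67.13
  94.240.66.0/23 (94.240.66.0 - 94.240.67.255) does not contain 126.240.67.13
  126.240.72.0/22 (126.240.72.0 - 126.240.75.255) does not contain 126.240.67.13
  126.208.0.0/16 (126.208.0.0 - 126.208.255.255) does not contain 126.240.67.13
  126.242.0.0/15 (126.242.0.0 - 126.243.255.255) does not contain 126.240.67.13
Longest matching prefix is /12 -> interface ens5.

ens5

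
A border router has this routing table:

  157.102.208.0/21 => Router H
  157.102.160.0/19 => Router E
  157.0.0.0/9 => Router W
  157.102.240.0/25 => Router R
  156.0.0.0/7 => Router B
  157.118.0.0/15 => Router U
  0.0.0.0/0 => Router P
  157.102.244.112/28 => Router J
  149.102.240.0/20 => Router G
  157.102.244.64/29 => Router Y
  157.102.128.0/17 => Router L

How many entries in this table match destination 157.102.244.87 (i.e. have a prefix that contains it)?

Prefixes containing 157.102.244.87:
  0.0.0.0/0 (default, matches everything)
  156.0.0.0/7 (156.0.0.0 - 157.255.255.255)
  157.0.0.0/9 (157.0.0.0 - 157.127.255.255)
  157.102.128.0/17 (157.102.128.0 - 157.102.255.255)
Total matching entries: 4.

4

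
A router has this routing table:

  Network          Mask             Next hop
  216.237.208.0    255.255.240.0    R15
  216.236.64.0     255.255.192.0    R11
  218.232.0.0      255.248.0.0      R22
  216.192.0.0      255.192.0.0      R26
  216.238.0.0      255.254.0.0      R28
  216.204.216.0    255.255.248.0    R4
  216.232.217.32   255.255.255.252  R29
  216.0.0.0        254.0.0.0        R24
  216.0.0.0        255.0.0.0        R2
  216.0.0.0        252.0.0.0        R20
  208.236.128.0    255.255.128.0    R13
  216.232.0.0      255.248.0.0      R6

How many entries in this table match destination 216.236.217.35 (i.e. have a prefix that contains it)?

Prefixes containing 216.236.217.35:
  216.0.0.0/6 (216.0.0.0 - 219.255.255.255)
  216.0.0.0/7 (216.0.0.0 - 217.255.255.255)
  216.0.0.0/8 (216.0.0.0 - 216.255.255.255)
  216.192.0.0/10 (216.192.0.0 - 216.255.255.255)
  216.232.0.0/13 (216.232.0.0 - 216.239.255.255)
Total matching entries: 5.

5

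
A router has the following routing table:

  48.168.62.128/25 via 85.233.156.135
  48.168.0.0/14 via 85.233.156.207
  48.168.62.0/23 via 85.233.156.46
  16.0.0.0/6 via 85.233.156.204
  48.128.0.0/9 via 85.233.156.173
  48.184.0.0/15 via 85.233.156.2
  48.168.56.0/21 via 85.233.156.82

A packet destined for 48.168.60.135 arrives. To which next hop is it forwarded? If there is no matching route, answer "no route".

85.233.156.82

Routes whose prefix contains 48.168.60.135:
  48.128.0.0/9 (48.128.0.0 - 48.255.255.255) -> 85.233.156.173
  48.168.0.0/14 (48.168.0.0 - 48.171.255.255) -> 85.233.156.207
  48.168.56.0/21 (48.168.56.0 - 48.168.63.255) -> 85.233.156.82
More-specific entries that do NOT match:
  48.168.62.128/25 (48.168.62.128 - 48.168.62.255) does not contain 48.168.60.135
  48.168.62.0/23 (48.168.62.0 - 48.168.63.255) does not contain 48.168.60.135
Longest matching prefix is /21 -> next hop 85.233.156.82.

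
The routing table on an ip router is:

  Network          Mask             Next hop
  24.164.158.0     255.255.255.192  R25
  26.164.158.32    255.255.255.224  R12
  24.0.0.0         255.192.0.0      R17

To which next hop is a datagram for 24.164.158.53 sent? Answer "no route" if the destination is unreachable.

Routes whose prefix contains 24.164.158.53:
  24.164.158.0/26 (24.164.158.0 - 24.164.158.63) -> R25
More-specific entries that do NOT match:
  26.164.158.32/27 (26.164.158.32 - 26.164.158.63) does not contain 24.164.158.53
Longest matching prefix is /26 -> next hop R25.

R25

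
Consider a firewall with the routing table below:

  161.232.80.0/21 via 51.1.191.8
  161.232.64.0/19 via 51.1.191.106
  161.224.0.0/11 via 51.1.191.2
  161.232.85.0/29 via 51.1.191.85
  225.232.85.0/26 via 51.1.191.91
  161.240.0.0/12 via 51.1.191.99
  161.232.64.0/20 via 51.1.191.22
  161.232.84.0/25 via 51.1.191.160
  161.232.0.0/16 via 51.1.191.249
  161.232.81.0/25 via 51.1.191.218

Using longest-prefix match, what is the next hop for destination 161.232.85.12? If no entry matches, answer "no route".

Routes whose prefix contains 161.232.85.12:
  161.224.0.0/11 (161.224.0.0 - 161.255.255.255) -> 51.1.191.2
  161.232.0.0/16 (161.232.0.0 - 161.232.255.255) -> 51.1.191.249
  161.232.64.0/19 (161.232.64.0 - 161.232.95.255) -> 51.1.191.106
  161.232.80.0/21 (161.232.80.0 - 161.232.87.255) -> 51.1.191.8
More-specific entries that do NOT match:
  161.232.85.0/29 (161.232.85.0 - 161.232.85.7) does not contain 161.232.85.12
  225.232.85.0/26 (225.232.85.0 - 225.232.85.63) does not contain 161.232.85.12
  161.232.84.0/25 (161.232.84.0 - 161.232.84.127) does not contain 161.232.85.12
  161.232.81.0/25 (161.232.81.0 - 161.232.81.127) does not contain 161.232.85.12
Longest matching prefix is /21 -> next hop 51.1.191.8.

51.1.191.8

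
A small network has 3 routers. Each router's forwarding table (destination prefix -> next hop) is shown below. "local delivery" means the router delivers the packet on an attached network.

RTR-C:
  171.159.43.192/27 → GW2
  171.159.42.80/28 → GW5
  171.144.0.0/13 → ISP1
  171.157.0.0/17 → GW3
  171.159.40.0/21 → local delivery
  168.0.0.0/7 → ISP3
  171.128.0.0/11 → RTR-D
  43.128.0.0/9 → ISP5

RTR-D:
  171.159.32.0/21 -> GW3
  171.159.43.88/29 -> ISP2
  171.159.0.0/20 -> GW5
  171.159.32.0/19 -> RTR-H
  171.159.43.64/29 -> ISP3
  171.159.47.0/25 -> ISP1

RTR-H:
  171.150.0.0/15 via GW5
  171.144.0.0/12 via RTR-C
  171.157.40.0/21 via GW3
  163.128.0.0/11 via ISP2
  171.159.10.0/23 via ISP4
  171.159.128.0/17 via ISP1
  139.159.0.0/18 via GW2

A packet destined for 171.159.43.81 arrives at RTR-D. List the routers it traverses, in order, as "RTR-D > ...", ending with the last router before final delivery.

RTR-D > RTR-H > RTR-C

At RTR-D: longest match for 171.159.43.81 is 171.159.32.0/19 -> RTR-H
At RTR-H: longest match for 171.159.43.81 is 171.144.0.0/12 -> RTR-C
At RTR-C: longest match for 171.159.43.81 is 171.159.40.0/21 -> local delivery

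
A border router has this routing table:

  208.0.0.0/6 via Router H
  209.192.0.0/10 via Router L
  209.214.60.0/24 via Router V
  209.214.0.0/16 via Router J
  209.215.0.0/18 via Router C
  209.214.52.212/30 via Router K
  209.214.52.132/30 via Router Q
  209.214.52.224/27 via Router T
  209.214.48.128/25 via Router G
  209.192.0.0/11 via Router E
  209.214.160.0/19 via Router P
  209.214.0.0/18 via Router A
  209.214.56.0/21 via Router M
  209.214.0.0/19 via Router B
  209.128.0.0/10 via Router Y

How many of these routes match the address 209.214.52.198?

5

Prefixes containing 209.214.52.198:
  208.0.0.0/6 (208.0.0.0 - 211.255.255.255)
  209.192.0.0/10 (209.192.0.0 - 209.255.255.255)
  209.192.0.0/11 (209.192.0.0 - 209.223.255.255)
  209.214.0.0/16 (209.214.0.0 - 209.214.255.255)
  209.214.0.0/18 (209.214.0.0 - 209.214.63.255)
Total matching entries: 5.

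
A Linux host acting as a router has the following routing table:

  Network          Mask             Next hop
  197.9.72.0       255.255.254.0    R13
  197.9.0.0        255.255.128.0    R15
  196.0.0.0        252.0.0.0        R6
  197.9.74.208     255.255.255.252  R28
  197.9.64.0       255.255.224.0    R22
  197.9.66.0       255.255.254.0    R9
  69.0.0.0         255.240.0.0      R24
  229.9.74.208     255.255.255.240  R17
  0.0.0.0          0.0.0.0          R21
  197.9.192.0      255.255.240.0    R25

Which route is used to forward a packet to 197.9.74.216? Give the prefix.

197.9.64.0/19

Entries matching 197.9.74.216:
  0.0.0.0/0 (default, matches everything)
  196.0.0.0/6 (196.0.0.0 - 199.255.255.255)
  197.9.0.0/17 (197.9.0.0 - 197.9.127.255)
  197.9.64.0/19 (197.9.64.0 - 197.9.95.255)
Most specific is 197.9.64.0/19.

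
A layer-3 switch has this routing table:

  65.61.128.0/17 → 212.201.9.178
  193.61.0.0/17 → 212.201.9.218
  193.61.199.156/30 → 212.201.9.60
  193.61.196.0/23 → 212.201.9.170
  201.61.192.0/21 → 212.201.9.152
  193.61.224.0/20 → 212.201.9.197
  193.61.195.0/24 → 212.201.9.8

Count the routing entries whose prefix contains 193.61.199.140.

0

No listed prefix contains 193.61.199.140.
Total matching entries: 0.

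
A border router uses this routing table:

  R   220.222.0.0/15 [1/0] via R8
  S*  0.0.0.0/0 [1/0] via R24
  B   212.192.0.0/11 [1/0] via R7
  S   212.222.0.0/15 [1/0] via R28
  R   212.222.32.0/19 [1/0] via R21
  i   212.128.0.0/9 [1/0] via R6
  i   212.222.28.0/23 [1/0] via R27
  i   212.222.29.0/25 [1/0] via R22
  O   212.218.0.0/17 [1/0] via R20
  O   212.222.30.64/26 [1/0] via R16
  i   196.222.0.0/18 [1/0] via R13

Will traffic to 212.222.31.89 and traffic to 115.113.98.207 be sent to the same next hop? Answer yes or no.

no

212.222.31.89: longest match 212.222.0.0/15 -> R28
115.113.98.207: longest match 0.0.0.0/0 -> R24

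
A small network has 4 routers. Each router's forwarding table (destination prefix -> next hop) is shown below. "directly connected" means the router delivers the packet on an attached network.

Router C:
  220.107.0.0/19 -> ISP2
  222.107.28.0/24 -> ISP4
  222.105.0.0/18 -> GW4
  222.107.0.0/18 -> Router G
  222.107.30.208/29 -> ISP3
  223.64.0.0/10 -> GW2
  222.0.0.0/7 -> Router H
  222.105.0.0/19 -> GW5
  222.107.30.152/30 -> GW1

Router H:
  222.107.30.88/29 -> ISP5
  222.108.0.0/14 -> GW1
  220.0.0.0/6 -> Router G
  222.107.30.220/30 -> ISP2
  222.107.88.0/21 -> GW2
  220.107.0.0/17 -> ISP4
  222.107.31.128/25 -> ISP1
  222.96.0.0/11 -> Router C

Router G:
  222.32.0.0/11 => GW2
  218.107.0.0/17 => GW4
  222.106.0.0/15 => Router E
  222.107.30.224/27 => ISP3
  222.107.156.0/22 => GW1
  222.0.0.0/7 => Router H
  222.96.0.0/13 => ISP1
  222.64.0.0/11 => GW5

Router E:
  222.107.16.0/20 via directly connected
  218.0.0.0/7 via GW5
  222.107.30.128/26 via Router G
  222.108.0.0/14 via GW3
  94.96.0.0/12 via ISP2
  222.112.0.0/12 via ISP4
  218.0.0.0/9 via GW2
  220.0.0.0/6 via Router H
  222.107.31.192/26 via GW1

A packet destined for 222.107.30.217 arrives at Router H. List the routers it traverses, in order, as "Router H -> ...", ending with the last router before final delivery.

At Router H: longest match for 222.107.30.217 is 222.96.0.0/11 -> Router C
At Router C: longest match for 222.107.30.217 is 222.107.0.0/18 -> Router G
At Router G: longest match for 222.107.30.217 is 222.106.0.0/15 -> Router E
At Router E: longest match for 222.107.30.217 is 222.107.16.0/20 -> directly connected

Router H -> Router C -> Router G -> Router E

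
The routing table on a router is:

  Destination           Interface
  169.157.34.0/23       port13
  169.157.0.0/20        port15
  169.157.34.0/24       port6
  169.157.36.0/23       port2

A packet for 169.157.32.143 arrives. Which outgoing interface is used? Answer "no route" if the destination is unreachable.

No entry's prefix contains 169.157.32.143; there is no default route.

no route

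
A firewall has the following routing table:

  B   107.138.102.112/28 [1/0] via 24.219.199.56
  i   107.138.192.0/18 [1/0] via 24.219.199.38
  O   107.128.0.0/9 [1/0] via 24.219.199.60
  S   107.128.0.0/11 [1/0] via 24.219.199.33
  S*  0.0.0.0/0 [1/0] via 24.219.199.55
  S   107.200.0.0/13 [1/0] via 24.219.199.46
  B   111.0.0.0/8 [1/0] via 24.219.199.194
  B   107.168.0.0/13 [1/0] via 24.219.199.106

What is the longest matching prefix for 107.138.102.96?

Entries matching 107.138.102.96:
  0.0.0.0/0 (default, matches everything)
  107.128.0.0/9 (107.128.0.0 - 107.255.255.255)
  107.128.0.0/11 (107.128.0.0 - 107.159.255.255)
Most specific is 107.128.0.0/11.

107.128.0.0/11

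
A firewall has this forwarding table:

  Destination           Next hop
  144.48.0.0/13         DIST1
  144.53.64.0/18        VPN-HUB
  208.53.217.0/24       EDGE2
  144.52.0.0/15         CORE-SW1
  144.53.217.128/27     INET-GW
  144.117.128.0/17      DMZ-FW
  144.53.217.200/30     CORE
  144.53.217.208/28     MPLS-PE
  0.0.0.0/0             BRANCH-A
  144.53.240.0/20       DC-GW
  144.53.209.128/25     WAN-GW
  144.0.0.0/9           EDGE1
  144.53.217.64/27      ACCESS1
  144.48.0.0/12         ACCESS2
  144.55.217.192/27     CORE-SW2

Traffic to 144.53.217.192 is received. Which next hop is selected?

Routes whose prefix contains 144.53.217.192:
  0.0.0.0/0 (default, matches everything) -> BRANCH-A
  144.0.0.0/9 (144.0.0.0 - 144.127.255.255) -> EDGE1
  144.48.0.0/12 (144.48.0.0 - 144.63.255.255) -> ACCESS2
  144.48.0.0/13 (144.48.0.0 - 144.55.255.255) -> DIST1
  144.52.0.0/15 (144.52.0.0 - 144.53.255.255) -> CORE-SW1
More-specific entries that do NOT match:
  144.53.217.200/30 (144.53.217.200 - 144.53.217.203) does not contain 144.53.217.192
  144.53.217.208/28 (144.53.217.208 - 144.53.217.223) does not contain 144.53.217.192
  144.53.217.128/27 (144.53.217.128 - 144.53.217.159) does not contain 144.53.217.192
  144.53.217.64/27 (144.53.217.64 - 144.53.217.95) does not contain 144.53.217.192
  144.55.217.192/27 (144.55.217.192 - 144.55.217.223) does not contain 144.53.217.192
  144.53.209.128/25 (144.53.209.128 - 144.53.209.255) does not contain 144.53.217.192
  208.53.217.0/24 (208.53.217.0 - 208.53.217.255) does not contain 144.53.217.192
  144.53.240.0/20 (144.53.240.0 - 144.53.255.255) does not contain 144.53.217.192
  144.53.64.0/18 (144.53.64.0 - 144.53.127.255) does not contain 144.53.217.192
  144.117.128.0/17 (144.117.128.0 - 144.117.255.255) does not contain 144.53.217.192
Longest matching prefix is /15 -> next hop CORE-SW1.

CORE-SW1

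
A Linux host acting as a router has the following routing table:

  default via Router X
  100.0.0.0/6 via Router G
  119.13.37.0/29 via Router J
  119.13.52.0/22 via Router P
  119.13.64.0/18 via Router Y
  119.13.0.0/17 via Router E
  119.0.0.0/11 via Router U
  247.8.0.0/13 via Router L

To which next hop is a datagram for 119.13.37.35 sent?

Routes whose prefix contains 119.13.37.35:
  0.0.0.0/0 (default, matches everything) -> Router X
  119.0.0.0/11 (119.0.0.0 - 119.31.255.255) -> Router U
  119.13.0.0/17 (119.13.0.0 - 119.13.127.255) -> Router E
More-specific entries that do NOT match:
  119.13.37.0/29 (119.13.37.0 - 119.13.37.7) does not contain 119.13.37.35
  119.13.52.0/22 (119.13.52.0 - 119.13.55.255) does not contain 119.13.37.35
  119.13.64.0/18 (119.13.64.0 - 119.13.127.255) does not contain 119.13.37.35
Longest matching prefix is /17 -> next hop Router E.

Router E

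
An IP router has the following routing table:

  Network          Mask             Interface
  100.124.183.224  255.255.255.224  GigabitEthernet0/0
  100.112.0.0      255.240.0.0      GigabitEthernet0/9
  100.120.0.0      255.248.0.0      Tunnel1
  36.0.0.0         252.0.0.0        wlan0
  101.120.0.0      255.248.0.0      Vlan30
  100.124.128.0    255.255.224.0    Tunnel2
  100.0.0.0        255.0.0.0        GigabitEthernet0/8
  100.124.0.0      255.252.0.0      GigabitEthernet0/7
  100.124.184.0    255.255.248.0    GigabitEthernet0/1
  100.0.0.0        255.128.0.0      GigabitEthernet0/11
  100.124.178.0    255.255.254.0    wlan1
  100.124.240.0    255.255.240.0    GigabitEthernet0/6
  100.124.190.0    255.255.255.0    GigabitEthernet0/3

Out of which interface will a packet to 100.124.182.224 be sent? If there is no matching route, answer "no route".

Routes whose prefix contains 100.124.182.224:
  100.0.0.0/8 (100.0.0.0 - 100.255.255.255) -> GigabitEthernet0/8
  100.0.0.0/9 (100.0.0.0 - 100.127.255.255) -> GigabitEthernet0/11
  100.112.0.0/12 (100.112.0.0 - 100.127.255.255) -> GigabitEthernet0/9
  100.120.0.0/13 (100.120.0.0 - 100.127.255.255) -> Tunnel1
  100.124.0.0/14 (100.124.0.0 - 100.127.255.255) -> GigabitEthernet0/7
More-specific entries that do NOT match:
  100.124.183.224/27 (100.124.183.224 - 100.124.183.255) does not contain 100.124.182.224
  100.124.190.0/24 (100.124.190.0 - 100.124.190.255) does not contain 100.124.182.224
  100.124.178.0/23 (100.124.178.0 - 100.124.179.255) does not contain 100.124.182.224
  100.124.184.0/21 (100.124.184.0 - 100.124.191.255) does not contain 100.124.182.224
  100.124.240.0/20 (100.124.240.0 - 100.124.255.255) does not contain 100.124.182.224
  100.124.128.0/19 (100.124.128.0 - 100.124.159.255) does not contain 100.124.182.224
Longest matching prefix is /14 -> interface GigabitEthernet0/7.

GigabitEthernet0/7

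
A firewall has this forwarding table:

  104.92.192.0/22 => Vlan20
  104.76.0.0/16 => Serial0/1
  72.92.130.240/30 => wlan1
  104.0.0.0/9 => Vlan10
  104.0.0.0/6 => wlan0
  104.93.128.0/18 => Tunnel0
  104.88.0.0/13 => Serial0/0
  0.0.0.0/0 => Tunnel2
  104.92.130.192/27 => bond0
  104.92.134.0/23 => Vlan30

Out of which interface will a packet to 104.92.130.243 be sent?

Serial0/0

Routes whose prefix contains 104.92.130.243:
  0.0.0.0/0 (default, matches everything) -> Tunnel2
  104.0.0.0/6 (104.0.0.0 - 107.255.255.255) -> wlan0
  104.0.0.0/9 (104.0.0.0 - 104.127.255.255) -> Vlan10
  104.88.0.0/13 (104.88.0.0 - 104.95.255.255) -> Serial0/0
More-specific entries that do NOT match:
  72.92.130.240/30 (72.92.130.240 - 72.92.130.243) does not contain 104.92.130.243
  104.92.130.192/27 (104.92.130.192 - 104.92.130.223) does not contain 104.92.130.243
  104.92.134.0/23 (104.92.134.0 - 104.92.135.255) does not contain 104.92.130.243
  104.92.192.0/22 (104.92.192.0 - 104.92.195.255) does not contain 104.92.130.243
  104.93.128.0/18 (104.93.128.0 - 104.93.191.255) does not contain 104.92.130.243
  104.76.0.0/16 (104.76.0.0 - 104.76.255.255) does not contain 104.92.130.243
Longest matching prefix is /13 -> interface Serial0/0.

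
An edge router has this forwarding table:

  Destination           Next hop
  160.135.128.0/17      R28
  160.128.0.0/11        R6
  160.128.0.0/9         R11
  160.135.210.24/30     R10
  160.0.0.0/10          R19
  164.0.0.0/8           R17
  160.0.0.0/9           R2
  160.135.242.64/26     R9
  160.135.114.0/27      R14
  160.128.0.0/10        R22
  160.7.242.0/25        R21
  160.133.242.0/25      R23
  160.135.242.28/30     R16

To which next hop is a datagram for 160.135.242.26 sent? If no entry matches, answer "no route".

Routes whose prefix contains 160.135.242.26:
  160.128.0.0/9 (160.128.0.0 - 160.255.255.255) -> R11
  160.128.0.0/10 (160.128.0.0 - 160.191.255.255) -> R22
  160.128.0.0/11 (160.128.0.0 - 160.159.255.255) -> R6
  160.135.128.0/17 (160.135.128.0 - 160.135.255.255) -> R28
More-specific entries that do NOT match:
  160.135.210.24/30 (160.135.210.24 - 160.135.210.27) does not contain 160.135.242.26
  160.135.242.28/30 (160.135.242.28 - 160.135.242.31) does not contain 160.135.242.26
  160.135.114.0/27 (160.135.114.0 - 160.135.114.31) does not contain 160.135.242.26
  160.135.242.64/26 (160.135.242.64 - 160.135.242.127) does not contain 160.135.242.26
  160.7.242.0/25 (160.7.242.0 - 160.7.242.127) does not contain 160.135.242.26
  160.133.242.0/25 (160.133.242.0 - 160.133.242.127) does not contain 160.135.242.26
Longest matching prefix is /17 -> next hop R28.

R28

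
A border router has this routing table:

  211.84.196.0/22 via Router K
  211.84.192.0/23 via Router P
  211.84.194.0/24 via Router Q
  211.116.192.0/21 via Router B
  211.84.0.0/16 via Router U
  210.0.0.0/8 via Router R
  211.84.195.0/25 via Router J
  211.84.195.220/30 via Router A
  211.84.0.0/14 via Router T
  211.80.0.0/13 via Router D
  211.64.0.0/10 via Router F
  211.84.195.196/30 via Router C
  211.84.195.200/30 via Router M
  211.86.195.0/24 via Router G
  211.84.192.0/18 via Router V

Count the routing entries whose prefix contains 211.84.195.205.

Prefixes containing 211.84.195.205:
  211.64.0.0/10 (211.64.0.0 - 211.127.255.255)
  211.80.0.0/13 (211.80.0.0 - 211.87.255.255)
  211.84.0.0/14 (211.84.0.0 - 211.87.255.255)
  211.84.0.0/16 (211.84.0.0 - 211.84.255.255)
  211.84.192.0/18 (211.84.192.0 - 211.84.255.255)
Total matching entries: 5.

5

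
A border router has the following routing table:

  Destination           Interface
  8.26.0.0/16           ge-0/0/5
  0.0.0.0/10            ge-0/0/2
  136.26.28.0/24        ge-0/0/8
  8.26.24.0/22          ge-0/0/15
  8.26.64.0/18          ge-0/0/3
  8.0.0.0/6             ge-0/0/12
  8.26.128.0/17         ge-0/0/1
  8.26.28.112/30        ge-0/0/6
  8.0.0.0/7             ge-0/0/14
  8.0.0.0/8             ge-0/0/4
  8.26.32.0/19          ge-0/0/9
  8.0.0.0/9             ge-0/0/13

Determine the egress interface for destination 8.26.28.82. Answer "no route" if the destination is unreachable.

Routes whose prefix contains 8.26.28.82:
  8.0.0.0/6 (8.0.0.0 - 11.255.255.255) -> ge-0/0/12
  8.0.0.0/7 (8.0.0.0 - 9.255.255.255) -> ge-0/0/14
  8.0.0.0/8 (8.0.0.0 - 8.255.255.255) -> ge-0/0/4
  8.0.0.0/9 (8.0.0.0 - 8.127.255.255) -> ge-0/0/13
  8.26.0.0/16 (8.26.0.0 - 8.26.255.255) -> ge-0/0/5
More-specific entries that do NOT match:
  8.26.28.112/30 (8.26.28.112 - 8.26.28.115) does not contain 8.26.28.82
  136.26.28.0/24 (136.26.28.0 - 136.26.28.255) does not contain 8.26.28.82
  8.26.24.0/22 (8.26.24.0 - 8.26.27.255) does not contain 8.26.28.82
  8.26.32.0/19 (8.26.32.0 - 8.26.63.255) does not contain 8.26.28.82
  8.26.64.0/18 (8.26.64.0 - 8.26.127.255) does not contain 8.26.28.82
  8.26.128.0/17 (8.26.128.0 - 8.26.255.255) does not contain 8.26.28.82
Longest matching prefix is /16 -> interface ge-0/0/5.

ge-0/0/5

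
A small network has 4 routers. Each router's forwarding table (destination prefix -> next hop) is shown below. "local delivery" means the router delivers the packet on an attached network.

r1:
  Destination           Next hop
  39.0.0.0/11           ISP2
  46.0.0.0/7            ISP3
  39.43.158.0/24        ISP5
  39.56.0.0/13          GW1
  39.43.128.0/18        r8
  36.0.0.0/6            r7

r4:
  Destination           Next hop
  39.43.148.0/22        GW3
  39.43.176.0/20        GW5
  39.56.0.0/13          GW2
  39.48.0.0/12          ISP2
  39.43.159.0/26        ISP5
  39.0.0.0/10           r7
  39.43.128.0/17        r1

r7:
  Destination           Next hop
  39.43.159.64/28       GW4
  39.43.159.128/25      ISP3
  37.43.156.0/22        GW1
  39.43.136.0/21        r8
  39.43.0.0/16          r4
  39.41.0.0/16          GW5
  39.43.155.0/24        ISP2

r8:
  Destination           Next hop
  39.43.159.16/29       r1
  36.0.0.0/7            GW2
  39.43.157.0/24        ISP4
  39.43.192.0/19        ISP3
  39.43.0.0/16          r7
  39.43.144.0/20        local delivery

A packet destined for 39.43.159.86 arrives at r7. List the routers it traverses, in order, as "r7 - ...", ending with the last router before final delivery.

r7 - r4 - r1 - r8

At r7: longest match for 39.43.159.86 is 39.43.0.0/16 -> r4
At r4: longest match for 39.43.159.86 is 39.43.128.0/17 -> r1
At r1: longest match for 39.43.159.86 is 39.43.128.0/18 -> r8
At r8: longest match for 39.43.159.86 is 39.43.144.0/20 -> local delivery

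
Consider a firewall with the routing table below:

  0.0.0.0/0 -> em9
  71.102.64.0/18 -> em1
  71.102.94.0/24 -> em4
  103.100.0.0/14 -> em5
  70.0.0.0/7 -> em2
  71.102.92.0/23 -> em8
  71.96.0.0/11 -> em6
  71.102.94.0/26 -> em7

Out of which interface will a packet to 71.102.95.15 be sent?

Routes whose prefix contains 71.102.95.15:
  0.0.0.0/0 (default, matches everything) -> em9
  70.0.0.0/7 (70.0.0.0 - 71.255.255.255) -> em2
  71.96.0.0/11 (71.96.0.0 - 71.127.255.255) -> em6
  71.102.64.0/18 (71.102.64.0 - 71.102.127.255) -> em1
More-specific entries that do NOT match:
  71.102.94.0/26 (71.102.94.0 - 71.102.94.63) does not contain 71.102.95.15
  71.102.94.0/24 (71.102.94.0 - 71.102.94.255) does not contain 71.102.95.15
  71.102.92.0/23 (71.102.92.0 - 71.102.93.255) does not contain 71.102.95.15
Longest matching prefix is /18 -> interface em1.

em1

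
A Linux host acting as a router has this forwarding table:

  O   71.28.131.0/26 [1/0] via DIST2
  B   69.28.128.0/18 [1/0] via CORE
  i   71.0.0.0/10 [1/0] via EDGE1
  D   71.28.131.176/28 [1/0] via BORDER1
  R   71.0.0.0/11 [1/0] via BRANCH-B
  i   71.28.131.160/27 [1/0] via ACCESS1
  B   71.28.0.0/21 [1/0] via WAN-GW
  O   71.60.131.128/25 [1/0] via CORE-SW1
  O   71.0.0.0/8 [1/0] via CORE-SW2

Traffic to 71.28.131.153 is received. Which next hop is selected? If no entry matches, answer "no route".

Routes whose prefix contains 71.28.131.153:
  71.0.0.0/8 (71.0.0.0 - 71.255.255.255) -> CORE-SW2
  71.0.0.0/10 (71.0.0.0 - 71.63.255.255) -> EDGE1
  71.0.0.0/11 (71.0.0.0 - 71.31.255.255) -> BRANCH-B
More-specific entries that do NOT match:
  71.28.131.176/28 (71.28.131.176 - 71.28.131.191) does not contain 71.28.131.153
  71.28.131.160/27 (71.28.131.160 - 71.28.131.191) does not contain 71.28.131.153
  71.28.131.0/26 (71.28.131.0 - 71.28.131.63) does not contain 71.28.131.153
  71.60.131.128/25 (71.60.131.128 - 71.60.131.255) does not contain 71.28.131.153
  71.28.0.0/21 (71.28.0.0 - 71.28.7.255) does not contain 71.28.131.153
  69.28.128.0/18 (69.28.128.0 - 69.28.191.255) does not contain 71.28.131.153
Longest matching prefix is /11 -> next hop BRANCH-B.

BRANCH-B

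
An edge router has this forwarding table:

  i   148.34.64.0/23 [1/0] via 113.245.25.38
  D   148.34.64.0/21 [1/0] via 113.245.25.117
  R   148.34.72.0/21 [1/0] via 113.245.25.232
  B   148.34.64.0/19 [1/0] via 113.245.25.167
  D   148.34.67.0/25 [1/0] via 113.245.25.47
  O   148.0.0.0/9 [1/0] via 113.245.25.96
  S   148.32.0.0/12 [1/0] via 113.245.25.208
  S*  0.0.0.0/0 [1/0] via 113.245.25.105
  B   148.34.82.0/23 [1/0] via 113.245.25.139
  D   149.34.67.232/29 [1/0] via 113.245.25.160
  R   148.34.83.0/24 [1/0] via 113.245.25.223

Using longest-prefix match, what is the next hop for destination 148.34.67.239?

Routes whose prefix contains 148.34.67.239:
  0.0.0.0/0 (default, matches everything) -> 113.245.25.105
  148.0.0.0/9 (148.0.0.0 - 148.127.255.255) -> 113.245.25.96
  148.32.0.0/12 (148.32.0.0 - 148.47.255.255) -> 113.245.25.208
  148.34.64.0/19 (148.34.64.0 - 148.34.95.255) -> 113.245.25.167
  148.34.64.0/21 (148.34.64.0 - 148.34.71.255) -> 113.245.25.117
More-specific entries that do NOT match:
  149.34.67.232/29 (149.34.67.232 - 149.34.67.239) does not contain 148.34.67.239
  148.34.67.0/25 (148.34.67.0 - 148.34.67.127) does not contain 148.34.67.239
  148.34.83.0/24 (148.34.83.0 - 148.34.83.255) does not contain 148.34.67.239
  148.34.64.0/23 (148.34.64.0 - 148.34.65.255) does not contain 148.34.67.239
  148.34.82.0/23 (148.34.82.0 - 148.34.83.255) does not contain 148.34.67.239
Longest matching prefix is /21 -> next hop 113.245.25.117.

113.245.25.117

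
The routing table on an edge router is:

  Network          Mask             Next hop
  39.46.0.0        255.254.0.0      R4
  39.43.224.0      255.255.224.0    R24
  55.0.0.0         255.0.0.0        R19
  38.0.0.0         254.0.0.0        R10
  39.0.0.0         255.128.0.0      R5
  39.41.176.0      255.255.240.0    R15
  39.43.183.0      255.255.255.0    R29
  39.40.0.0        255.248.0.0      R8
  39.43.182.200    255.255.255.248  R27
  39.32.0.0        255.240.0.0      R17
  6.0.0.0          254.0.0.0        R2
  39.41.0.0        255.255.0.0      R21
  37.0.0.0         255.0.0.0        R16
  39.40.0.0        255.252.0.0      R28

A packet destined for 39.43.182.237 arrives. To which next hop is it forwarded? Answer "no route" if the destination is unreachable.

Routes whose prefix contains 39.43.182.237:
  38.0.0.0/7 (38.0.0.0 - 39.255.255.255) -> R10
  39.0.0.0/9 (39.0.0.0 - 39.127.255.255) -> R5
  39.32.0.0/12 (39.32.0.0 - 39.47.255.255) -> R17
  39.40.0.0/13 (39.40.0.0 - 39.47.255.255) -> R8
  39.40.0.0/14 (39.40.0.0 - 39.43.255.255) -> R28
More-specific entries that do NOT match:
  39.43.182.200/29 (39.43.182.200 - 39.43.182.207) does not contain 39.43.182.237
  39.43.183.0/24 (39.43.183.0 - 39.43.183.255) does not contain 39.43.182.237
  39.41.176.0/20 (39.41.176.0 - 39.41.191.255) does not contain 39.43.182.237
  39.43.224.0/19 (39.43.224.0 - 39.43.255.255) does not contain 39.43.182.237
  39.41.0.0/16 (39.41.0.0 - 39.41.255.255) does not contain 39.43.182.237
  39.46.0.0/15 (39.46.0.0 - 39.47.255.255) does not contain 39.43.182.237
Longest matching prefix is /14 -> next hop R28.

R28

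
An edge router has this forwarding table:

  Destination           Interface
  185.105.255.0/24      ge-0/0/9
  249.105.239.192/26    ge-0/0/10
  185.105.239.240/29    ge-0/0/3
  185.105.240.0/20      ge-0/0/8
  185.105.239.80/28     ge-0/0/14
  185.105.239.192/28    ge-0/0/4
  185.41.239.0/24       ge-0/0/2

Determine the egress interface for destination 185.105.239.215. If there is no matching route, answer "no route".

No entry's prefix contains 185.105.239.215; there is no default route.

no route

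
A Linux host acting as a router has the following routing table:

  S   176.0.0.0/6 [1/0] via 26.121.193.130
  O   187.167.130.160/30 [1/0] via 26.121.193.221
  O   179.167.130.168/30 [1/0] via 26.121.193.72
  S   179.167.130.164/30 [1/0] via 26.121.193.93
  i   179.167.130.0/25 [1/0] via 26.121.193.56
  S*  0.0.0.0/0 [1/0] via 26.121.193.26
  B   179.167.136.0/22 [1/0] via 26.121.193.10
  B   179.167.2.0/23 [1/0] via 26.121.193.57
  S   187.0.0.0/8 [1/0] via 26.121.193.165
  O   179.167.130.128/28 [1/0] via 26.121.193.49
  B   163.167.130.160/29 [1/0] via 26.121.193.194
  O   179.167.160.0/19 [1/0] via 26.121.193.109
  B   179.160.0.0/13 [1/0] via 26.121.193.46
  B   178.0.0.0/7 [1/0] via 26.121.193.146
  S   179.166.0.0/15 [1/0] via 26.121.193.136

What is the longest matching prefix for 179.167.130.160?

Entries matching 179.167.130.160:
  0.0.0.0/0 (default, matches everything)
  176.0.0.0/6 (176.0.0.0 - 179.255.255.255)
  178.0.0.0/7 (178.0.0.0 - 179.255.255.255)
  179.160.0.0/13 (179.160.0.0 - 179.167.255.255)
  179.166.0.0/15 (179.166.0.0 - 179.167.255.255)
Most specific is 179.166.0.0/15.

179.166.0.0/15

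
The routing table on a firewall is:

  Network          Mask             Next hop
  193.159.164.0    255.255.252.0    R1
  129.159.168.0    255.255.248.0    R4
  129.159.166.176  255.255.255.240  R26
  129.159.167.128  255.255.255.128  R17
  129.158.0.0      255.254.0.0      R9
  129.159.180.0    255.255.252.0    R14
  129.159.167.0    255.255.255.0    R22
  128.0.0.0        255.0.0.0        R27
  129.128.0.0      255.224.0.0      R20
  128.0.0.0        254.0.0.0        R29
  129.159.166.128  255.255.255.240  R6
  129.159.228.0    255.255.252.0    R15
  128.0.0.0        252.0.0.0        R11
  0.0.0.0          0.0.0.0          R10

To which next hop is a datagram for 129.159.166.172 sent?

R9

Routes whose prefix contains 129.159.166.172:
  0.0.0.0/0 (default, matches everything) -> R10
  128.0.0.0/6 (128.0.0.0 - 131.255.255.255) -> R11
  128.0.0.0/7 (128.0.0.0 - 129.255.255.255) -> R29
  129.128.0.0/11 (129.128.0.0 - 129.159.255.255) -> R20
  129.158.0.0/15 (129.158.0.0 - 129.159.255.255) -> R9
More-specific entries that do NOT match:
  129.159.166.176/28 (129.159.166.176 - 129.159.166.191) does not contain 129.159.166.172
  129.159.166.128/28 (129.159.166.128 - 129.159.166.143) does not contain 129.159.166.172
  129.159.167.128/25 (129.159.167.128 - 129.159.167.255) does not contain 129.159.166.172
  129.159.167.0/24 (129.159.167.0 - 129.159.167.255) does not contain 129.159.166.172
  193.159.164.0/22 (193.159.164.0 - 193.159.167.255) does not contain 129.159.166.172
  129.159.180.0/22 (129.159.180.0 - 129.159.183.255) does not contain 129.159.166.172
  129.159.228.0/22 (129.159.228.0 - 129.159.231.255) does not contain 129.159.166.172
  129.159.168.0/21 (129.159.168.0 - 129.159.175.255) does not contain 129.159.166.172
Longest matching prefix is /15 -> next hop R9.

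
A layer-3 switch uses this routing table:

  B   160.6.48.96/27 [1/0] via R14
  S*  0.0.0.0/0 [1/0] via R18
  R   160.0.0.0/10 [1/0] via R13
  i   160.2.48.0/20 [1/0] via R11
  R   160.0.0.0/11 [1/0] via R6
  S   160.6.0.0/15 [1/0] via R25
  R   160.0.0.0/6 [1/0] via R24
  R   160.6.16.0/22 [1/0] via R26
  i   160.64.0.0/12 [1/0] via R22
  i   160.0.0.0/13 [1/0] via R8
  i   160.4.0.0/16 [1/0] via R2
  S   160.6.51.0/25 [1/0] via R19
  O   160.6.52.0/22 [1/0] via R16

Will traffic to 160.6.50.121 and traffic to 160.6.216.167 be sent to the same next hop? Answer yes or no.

yes

160.6.50.121: longest match 160.6.0.0/15 -> R25
160.6.216.167: longest match 160.6.0.0/15 -> R25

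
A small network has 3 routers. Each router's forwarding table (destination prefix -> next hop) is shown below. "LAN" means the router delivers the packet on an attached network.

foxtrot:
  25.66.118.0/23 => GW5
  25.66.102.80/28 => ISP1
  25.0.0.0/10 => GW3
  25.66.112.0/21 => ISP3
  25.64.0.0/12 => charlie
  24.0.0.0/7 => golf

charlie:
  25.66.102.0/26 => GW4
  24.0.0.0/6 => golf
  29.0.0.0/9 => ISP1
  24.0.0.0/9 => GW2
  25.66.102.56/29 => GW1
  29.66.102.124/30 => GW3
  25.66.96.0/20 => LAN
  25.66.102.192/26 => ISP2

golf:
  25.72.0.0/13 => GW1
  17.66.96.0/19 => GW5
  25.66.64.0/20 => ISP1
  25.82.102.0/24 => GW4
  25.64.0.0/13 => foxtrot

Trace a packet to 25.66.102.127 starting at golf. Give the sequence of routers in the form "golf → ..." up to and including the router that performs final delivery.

golf → foxtrot → charlie

At golf: longest match for 25.66.102.127 is 25.64.0.0/13 -> foxtrot
At foxtrot: longest match for 25.66.102.127 is 25.64.0.0/12 -> charlie
At charlie: longest match for 25.66.102.127 is 25.66.96.0/20 -> LAN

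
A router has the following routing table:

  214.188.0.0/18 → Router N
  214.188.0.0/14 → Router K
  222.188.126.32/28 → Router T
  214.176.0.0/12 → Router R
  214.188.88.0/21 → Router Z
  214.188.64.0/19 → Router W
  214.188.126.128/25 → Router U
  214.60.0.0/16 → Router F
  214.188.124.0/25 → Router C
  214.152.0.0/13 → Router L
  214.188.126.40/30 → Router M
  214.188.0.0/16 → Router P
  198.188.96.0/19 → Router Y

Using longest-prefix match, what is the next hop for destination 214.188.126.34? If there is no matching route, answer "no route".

Routes whose prefix contains 214.188.126.34:
  214.176.0.0/12 (214.176.0.0 - 214.191.255.255) -> Router R
  214.188.0.0/14 (214.188.0.0 - 214.191.255.255) -> Router K
  214.188.0.0/16 (214.188.0.0 - 214.188.255.255) -> Router P
More-specific entries that do NOT match:
  214.188.126.40/30 (214.188.126.40 - 214.188.126.43) does not contain 214.188.126.34
  222.188.126.32/28 (222.188.126.32 - 222.188.126.47) does not contain 214.188.126.34
  214.188.126.128/25 (214.188.126.128 - 214.188.126.255) does not contain 214.188.126.34
  214.188.124.0/25 (214.188.124.0 - 214.188.124.127) does not contain 214.188.126.34
  214.188.88.0/21 (214.188.88.0 - 214.188.95.255) does not contain 214.188.126.34
  214.188.64.0/19 (214.188.64.0 - 214.188.95.255) does not contain 214.188.126.34
  198.188.96.0/19 (198.188.96.0 - 198.188.127.255) does not contain 214.188.126.34
  214.188.0.0/18 (214.188.0.0 - 214.188.63.255) does not contain 214.188.126.34
Longest matching prefix is /16 -> next hop Router P.

Router P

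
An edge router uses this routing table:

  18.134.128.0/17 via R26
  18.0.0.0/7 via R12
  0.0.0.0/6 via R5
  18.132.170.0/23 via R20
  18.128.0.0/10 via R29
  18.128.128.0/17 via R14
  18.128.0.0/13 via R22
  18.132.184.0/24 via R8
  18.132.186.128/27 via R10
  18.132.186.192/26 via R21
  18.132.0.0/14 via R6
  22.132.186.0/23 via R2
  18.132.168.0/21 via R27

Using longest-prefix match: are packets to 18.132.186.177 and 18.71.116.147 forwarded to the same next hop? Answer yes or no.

no

18.132.186.177: longest match 18.132.0.0/14 -> R6
18.71.116.147: longest match 18.0.0.0/7 -> R12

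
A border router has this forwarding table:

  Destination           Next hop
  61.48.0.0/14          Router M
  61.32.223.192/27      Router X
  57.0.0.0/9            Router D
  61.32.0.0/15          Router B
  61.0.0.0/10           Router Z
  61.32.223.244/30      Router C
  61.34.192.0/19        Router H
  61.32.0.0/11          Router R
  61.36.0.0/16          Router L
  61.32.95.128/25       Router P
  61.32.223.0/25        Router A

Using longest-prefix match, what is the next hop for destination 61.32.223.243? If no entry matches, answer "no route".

Router B

Routes whose prefix contains 61.32.223.243:
  61.0.0.0/10 (61.0.0.0 - 61.63.255.255) -> Router Z
  61.32.0.0/11 (61.32.0.0 - 61.63.255.255) -> Router R
  61.32.0.0/15 (61.32.0.0 - 61.33.255.255) -> Router B
More-specific entries that do NOT match:
  61.32.223.244/30 (61.32.223.244 - 61.32.223.247) does not contain 61.32.223.243
  61.32.223.192/27 (61.32.223.192 - 61.32.223.223) does not contain 61.32.223.243
  61.32.95.128/25 (61.32.95.128 - 61.32.95.255) does not contain 61.32.223.243
  61.32.223.0/25 (61.32.223.0 - 61.32.223.127) does not contain 61.32.223.243
  61.34.192.0/19 (61.34.192.0 - 61.34.223.255) does not contain 61.32.223.243
  61.36.0.0/16 (61.36.0.0 - 61.36.255.255) does not contain 61.32.223.243
Longest matching prefix is /15 -> next hop Router B.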